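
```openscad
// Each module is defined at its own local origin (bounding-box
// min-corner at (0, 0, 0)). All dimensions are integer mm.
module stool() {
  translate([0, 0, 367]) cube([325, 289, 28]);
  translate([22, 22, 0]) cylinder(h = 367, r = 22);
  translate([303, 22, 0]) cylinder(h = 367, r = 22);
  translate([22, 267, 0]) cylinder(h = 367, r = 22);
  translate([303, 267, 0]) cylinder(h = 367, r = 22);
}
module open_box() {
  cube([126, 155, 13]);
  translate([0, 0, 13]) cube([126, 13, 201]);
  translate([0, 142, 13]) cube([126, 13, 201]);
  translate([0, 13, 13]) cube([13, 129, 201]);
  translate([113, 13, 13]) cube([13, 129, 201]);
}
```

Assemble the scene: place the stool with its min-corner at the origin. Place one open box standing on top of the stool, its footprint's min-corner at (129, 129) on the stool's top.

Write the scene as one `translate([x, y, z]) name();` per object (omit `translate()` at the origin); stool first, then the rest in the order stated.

stool();
translate([129, 129, 395]) open_box();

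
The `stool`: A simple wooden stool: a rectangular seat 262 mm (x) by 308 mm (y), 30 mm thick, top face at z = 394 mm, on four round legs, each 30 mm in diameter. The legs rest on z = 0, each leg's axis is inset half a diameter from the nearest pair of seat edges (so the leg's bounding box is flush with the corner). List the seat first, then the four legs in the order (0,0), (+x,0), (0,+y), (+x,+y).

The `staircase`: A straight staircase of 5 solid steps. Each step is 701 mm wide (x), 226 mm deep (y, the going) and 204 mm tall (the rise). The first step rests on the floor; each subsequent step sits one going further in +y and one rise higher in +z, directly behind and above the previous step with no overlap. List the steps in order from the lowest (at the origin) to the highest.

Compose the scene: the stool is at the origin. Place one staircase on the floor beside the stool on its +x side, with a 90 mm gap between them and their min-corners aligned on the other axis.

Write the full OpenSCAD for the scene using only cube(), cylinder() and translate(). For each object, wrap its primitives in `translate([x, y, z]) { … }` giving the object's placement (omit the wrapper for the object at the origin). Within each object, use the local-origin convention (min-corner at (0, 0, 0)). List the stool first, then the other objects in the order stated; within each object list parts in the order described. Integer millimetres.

translate([0, 0, 364]) cube([262, 308, 30]);
translate([15, 15, 0]) cylinder(h = 364, r = 15);
translate([247, 15, 0]) cylinder(h = 364, r = 15);
translate([15, 293, 0]) cylinder(h = 364, r = 15);
translate([247, 293, 0]) cylinder(h = 364, r = 15);
translate([352, 0, 0]) {
  cube([701, 226, 204]);
  translate([0, 226, 204]) cube([701, 226, 204]);
  translate([0, 452, 408]) cube([701, 226, 204]);
  translate([0, 678, 612]) cube([701, 226, 204]);
  translate([0, 904, 816]) cube([701, 226, 204]);
}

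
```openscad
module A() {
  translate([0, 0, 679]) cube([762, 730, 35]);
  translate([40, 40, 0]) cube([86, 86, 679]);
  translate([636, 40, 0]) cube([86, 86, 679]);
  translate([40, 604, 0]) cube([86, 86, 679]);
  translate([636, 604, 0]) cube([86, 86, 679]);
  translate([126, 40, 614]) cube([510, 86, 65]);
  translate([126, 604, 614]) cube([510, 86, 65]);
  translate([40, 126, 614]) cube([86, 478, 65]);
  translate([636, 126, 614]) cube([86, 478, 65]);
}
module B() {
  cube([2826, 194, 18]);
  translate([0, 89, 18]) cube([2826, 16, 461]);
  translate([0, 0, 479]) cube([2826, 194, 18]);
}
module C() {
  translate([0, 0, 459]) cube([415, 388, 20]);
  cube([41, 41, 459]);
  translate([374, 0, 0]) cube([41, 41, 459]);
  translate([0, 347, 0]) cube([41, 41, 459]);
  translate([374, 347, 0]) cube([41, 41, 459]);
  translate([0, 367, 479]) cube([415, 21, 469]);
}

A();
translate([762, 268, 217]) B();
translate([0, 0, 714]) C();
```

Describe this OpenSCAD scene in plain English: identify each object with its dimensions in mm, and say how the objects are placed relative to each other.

A is a rectangular dining table. The top is 762×730×35 mm with its upper surface at z = 714 mm. It stands on four 86×86 mm square legs, each inset 40 mm from the nearest pair of top edges, running from the floor to the underside of the top. Four apron rails, 86 mm thick and 65 mm tall, run between adjacent legs with their top edges flush with the underside of the top and their outer faces flush with the legs' outer faces.

B is an I-beam lying along x, 2826 mm long. Overall section height 497 mm. Two flanges 194 mm wide (y) and 18 mm thick, one on the floor and one at the top; a web 16 mm thick runs between them, centred on the flange width.

C is a chair. The seat is a 415×388×20 mm slab with its top at z = 479 mm, on four 41×41 mm corner legs (flush with the seat edges, standing on z = 0). A flat backrest 21 mm thick, 469 mm tall, spans the full seat width and rises from the seat top along its +y edge, rear face flush with the rear of the seat.

The I-beam is beside the table with their tops flush at z = 714. The chair is on top of the table.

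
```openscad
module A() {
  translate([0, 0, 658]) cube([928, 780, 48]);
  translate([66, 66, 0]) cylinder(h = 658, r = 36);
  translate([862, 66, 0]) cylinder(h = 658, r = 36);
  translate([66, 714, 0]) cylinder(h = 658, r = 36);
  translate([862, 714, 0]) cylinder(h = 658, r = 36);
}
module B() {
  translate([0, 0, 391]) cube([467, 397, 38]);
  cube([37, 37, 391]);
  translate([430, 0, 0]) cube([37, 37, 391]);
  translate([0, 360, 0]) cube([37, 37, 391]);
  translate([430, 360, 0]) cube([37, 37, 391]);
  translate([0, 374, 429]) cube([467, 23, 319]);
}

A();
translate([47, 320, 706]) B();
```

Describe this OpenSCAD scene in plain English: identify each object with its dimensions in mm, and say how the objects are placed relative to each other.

A is a rectangular dining table. The top is 928×780×48 mm with its upper surface at z = 706 mm. It stands on four round legs of 72 mm diameter, each leg's bounding box inset 30 mm from the nearest pair of top edges, running from the floor to the underside of the top.

B is a chair: 467×397 mm seat, 38 mm thick, top at z = 429 mm, on four 37 mm square corner legs flush with the seat edges. A 23 mm thick backrest slab spans the full seat width, extending 319 mm above the seat top, its back face flush with the seat's +y edge.

The chair is on top of the table.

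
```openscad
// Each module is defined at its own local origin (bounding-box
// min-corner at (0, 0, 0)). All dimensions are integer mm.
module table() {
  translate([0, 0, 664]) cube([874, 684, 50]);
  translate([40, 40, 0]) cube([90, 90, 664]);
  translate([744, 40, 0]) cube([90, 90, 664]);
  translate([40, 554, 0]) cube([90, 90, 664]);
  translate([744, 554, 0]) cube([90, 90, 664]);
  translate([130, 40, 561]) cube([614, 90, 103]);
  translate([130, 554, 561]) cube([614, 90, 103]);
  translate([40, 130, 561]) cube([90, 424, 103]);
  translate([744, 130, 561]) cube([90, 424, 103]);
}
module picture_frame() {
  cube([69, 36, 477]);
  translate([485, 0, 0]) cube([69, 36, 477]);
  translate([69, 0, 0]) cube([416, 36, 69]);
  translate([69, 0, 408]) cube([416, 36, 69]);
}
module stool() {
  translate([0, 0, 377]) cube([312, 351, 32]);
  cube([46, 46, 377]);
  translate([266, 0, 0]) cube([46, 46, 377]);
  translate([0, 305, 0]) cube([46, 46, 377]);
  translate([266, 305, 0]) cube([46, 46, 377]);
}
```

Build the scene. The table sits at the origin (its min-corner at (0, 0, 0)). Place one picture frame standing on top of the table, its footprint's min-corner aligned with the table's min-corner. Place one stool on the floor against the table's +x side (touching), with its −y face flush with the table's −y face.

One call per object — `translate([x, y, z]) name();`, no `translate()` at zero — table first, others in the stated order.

table();
translate([0, 0, 714]) picture_frame();
translate([874, 0, 0]) stool();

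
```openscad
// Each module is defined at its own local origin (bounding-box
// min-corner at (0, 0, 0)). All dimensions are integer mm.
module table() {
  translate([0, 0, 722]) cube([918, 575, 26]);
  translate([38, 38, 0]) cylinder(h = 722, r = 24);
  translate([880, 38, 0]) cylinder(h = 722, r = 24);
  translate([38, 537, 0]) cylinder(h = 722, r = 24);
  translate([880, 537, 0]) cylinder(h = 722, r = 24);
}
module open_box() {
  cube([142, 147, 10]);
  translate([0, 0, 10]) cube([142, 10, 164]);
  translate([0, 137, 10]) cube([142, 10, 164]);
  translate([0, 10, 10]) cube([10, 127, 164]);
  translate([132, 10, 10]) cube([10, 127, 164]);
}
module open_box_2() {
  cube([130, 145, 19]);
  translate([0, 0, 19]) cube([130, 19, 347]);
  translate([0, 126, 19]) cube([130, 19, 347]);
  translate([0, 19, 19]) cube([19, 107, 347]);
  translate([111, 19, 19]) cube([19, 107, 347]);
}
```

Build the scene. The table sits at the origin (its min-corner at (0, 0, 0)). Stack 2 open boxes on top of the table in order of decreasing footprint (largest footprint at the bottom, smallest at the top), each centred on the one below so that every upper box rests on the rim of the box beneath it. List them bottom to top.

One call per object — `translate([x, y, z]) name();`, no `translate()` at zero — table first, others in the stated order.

table();
translate([388, 214, 748]) open_box();
translate([394, 215, 922]) open_box_2();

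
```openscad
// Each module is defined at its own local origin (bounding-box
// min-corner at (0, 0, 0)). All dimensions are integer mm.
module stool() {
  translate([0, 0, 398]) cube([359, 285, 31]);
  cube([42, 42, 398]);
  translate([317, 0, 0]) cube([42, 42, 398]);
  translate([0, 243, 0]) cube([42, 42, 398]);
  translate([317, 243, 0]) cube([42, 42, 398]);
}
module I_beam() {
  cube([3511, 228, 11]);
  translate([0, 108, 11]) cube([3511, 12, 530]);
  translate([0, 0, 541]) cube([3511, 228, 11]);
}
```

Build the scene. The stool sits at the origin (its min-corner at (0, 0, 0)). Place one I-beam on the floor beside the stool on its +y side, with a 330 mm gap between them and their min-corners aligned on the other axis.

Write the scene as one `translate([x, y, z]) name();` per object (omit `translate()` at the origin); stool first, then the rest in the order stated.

stool();
translate([0, 615, 0]) I_beam();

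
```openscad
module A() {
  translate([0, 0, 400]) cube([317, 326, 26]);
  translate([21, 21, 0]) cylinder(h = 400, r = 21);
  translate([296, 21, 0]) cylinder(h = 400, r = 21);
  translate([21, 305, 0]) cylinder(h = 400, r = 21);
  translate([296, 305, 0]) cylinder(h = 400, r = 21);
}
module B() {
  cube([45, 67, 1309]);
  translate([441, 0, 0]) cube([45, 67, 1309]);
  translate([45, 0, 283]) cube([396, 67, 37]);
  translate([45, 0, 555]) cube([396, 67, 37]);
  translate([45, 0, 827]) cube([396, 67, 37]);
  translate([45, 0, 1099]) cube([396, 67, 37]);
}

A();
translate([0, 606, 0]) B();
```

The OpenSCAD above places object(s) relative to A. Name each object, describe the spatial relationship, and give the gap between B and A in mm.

A is a stool. B is a ladder. The ladder is on the floor beside the stool on its +y side. The gap between the ladder and the stool is 280 mm.

The ladder's nearest face is 280 mm from the stool's +y face.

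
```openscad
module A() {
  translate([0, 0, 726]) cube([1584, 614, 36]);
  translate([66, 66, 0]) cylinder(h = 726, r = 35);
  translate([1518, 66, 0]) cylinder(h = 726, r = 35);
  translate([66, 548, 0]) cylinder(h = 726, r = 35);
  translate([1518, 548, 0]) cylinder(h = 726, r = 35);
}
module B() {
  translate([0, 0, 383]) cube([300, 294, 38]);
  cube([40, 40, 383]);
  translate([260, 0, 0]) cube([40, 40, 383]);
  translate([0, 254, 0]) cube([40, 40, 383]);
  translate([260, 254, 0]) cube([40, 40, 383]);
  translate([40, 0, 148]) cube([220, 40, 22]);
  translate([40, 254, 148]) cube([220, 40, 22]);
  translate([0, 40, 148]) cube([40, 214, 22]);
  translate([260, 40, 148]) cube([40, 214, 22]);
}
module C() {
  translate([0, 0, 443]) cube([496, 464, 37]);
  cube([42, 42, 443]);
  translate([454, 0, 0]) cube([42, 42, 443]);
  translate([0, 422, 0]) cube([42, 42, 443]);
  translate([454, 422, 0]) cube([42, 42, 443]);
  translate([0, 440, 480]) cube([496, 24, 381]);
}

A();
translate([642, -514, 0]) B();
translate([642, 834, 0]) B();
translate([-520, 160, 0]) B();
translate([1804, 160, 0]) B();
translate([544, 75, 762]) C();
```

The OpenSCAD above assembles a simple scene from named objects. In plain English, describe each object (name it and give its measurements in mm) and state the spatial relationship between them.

A is a table: top 1584 mm (x) × 614 mm (y), 36 mm thick, upper face at z = 762 mm, on four round legs of 70 mm diameter, each leg's bounding box inset 31 mm from the nearest pair of top edges, running from z = 0 to the bottom of the top.

B is a four-legged stool. The seat is a 300×294×38 mm slab whose top surface is at z = 421 mm; four square legs, each 40×40 mm in cross-section, run from the floor (z = 0) to the underside of the seat, each flush with a corner of the seat. Four stretchers, 40 mm wide and 22 mm tall, connect adjacent legs with their undersides at z = 148 mm, each running between the inner faces of the legs it joins and aligned with the legs' outer faces on the other axis.

C is a chair. The seat is a 496×464×37 mm slab with its top at z = 480 mm, on four 42×42 mm corner legs (flush with the seat edges, standing on z = 0). A flat backrest 24 mm thick, 381 mm tall, spans the full seat width and rises from the seat top along its +y edge, rear face flush with the rear of the seat.

Four stools sit around the table at the −y, +y, −x, +x sides. The chair is on top of the table, centred.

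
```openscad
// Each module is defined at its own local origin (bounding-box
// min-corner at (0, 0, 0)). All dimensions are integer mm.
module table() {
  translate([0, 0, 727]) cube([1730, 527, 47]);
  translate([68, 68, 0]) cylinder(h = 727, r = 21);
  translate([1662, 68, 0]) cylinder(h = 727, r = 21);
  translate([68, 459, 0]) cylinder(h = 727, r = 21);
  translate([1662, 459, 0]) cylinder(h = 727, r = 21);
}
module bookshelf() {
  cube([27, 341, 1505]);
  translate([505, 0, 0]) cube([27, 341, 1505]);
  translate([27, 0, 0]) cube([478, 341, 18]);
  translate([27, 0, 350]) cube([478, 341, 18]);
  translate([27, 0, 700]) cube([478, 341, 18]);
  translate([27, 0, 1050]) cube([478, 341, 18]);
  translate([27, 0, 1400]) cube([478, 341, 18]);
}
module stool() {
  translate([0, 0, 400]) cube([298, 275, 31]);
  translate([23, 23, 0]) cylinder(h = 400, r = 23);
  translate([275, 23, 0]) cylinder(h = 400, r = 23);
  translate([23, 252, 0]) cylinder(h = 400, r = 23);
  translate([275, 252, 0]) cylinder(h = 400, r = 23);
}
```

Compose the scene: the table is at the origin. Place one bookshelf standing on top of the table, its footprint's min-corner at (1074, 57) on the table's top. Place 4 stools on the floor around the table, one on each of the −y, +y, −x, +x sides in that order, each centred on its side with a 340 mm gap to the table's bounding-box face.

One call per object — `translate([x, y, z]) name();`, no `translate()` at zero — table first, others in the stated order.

table();
translate([1074, 57, 774]) bookshelf();
translate([716, -615, 0]) stool();
translate([716, 867, 0]) stool();
translate([-638, 126, 0]) stool();
translate([2070, 126, 0]) stool();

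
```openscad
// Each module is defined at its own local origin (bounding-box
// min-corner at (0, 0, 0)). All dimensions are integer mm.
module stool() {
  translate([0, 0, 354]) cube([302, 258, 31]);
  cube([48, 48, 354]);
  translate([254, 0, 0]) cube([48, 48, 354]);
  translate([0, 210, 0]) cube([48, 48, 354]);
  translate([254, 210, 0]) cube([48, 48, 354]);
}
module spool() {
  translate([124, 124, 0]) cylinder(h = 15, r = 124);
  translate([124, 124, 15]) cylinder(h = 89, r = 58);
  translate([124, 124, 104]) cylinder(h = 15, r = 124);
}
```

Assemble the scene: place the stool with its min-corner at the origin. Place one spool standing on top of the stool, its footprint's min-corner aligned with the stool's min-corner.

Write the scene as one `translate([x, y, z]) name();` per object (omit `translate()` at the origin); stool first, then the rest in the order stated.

stool();
translate([0, 0, 385]) spool();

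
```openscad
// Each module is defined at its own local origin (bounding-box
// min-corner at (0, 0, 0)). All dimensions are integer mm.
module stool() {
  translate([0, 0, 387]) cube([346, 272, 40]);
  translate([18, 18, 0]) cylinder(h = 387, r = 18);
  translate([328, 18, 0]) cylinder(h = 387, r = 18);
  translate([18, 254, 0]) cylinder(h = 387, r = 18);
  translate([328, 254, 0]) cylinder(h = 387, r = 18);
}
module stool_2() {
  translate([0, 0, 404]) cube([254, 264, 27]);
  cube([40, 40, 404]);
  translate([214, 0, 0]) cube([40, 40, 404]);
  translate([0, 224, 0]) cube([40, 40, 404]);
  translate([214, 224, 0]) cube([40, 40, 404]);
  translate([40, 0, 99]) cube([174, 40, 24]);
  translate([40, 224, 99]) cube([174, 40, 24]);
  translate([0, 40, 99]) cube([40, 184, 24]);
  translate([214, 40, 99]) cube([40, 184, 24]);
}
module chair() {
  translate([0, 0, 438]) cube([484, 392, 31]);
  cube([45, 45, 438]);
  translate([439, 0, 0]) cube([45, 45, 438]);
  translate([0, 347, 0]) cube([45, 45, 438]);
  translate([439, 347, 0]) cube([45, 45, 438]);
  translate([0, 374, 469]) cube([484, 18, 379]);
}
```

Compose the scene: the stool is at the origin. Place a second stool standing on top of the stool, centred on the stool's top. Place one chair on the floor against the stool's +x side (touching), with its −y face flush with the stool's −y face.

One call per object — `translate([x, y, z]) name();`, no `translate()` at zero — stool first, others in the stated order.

stool();
translate([46, 4, 427]) stool_2();
translate([346, 0, 0]) chair();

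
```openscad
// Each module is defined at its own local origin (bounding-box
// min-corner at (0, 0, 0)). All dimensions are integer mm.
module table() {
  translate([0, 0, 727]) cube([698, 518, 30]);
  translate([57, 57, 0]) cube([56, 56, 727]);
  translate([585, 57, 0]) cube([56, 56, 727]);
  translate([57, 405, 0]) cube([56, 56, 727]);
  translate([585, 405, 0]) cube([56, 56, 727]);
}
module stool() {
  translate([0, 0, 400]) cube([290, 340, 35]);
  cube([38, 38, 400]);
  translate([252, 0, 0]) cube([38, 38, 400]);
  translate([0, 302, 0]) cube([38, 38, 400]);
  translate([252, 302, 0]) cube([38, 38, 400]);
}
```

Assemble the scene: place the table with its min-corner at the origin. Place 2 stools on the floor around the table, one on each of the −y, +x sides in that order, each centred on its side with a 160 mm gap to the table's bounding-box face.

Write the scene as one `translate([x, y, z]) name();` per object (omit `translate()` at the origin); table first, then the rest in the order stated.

table();
translate([204, -500, 0]) stool();
translate([858, 89, 0]) stool();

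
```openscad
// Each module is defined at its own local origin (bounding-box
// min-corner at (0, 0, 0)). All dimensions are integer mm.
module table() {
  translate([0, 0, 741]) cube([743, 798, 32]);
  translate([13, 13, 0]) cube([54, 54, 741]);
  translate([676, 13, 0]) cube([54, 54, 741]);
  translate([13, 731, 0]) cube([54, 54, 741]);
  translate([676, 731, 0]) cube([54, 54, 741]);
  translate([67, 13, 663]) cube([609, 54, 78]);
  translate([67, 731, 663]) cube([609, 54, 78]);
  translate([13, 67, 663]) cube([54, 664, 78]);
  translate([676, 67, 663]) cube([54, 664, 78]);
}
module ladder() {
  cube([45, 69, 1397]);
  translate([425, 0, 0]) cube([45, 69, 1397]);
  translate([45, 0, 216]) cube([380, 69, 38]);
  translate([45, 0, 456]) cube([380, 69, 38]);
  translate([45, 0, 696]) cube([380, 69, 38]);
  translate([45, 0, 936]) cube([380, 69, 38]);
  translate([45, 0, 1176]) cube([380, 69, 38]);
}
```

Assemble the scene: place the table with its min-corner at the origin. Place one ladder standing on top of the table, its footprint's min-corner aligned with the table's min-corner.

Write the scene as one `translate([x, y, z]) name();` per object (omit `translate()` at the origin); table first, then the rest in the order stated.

table();
translate([0, 0, 773]) ladder();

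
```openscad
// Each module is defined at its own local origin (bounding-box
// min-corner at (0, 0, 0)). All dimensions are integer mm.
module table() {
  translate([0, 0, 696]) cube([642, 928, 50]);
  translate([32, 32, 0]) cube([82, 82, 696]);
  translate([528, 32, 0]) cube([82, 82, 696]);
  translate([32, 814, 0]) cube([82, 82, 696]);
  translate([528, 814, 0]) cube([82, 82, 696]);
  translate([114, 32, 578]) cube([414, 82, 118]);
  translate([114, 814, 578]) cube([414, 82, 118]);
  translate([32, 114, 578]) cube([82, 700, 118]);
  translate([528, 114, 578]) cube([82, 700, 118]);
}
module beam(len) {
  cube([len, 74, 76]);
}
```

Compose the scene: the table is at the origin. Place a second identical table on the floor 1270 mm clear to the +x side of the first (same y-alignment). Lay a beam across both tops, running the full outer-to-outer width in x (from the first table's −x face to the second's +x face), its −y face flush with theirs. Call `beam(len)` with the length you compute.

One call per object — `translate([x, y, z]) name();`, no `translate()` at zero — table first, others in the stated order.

table();
translate([1912, 0, 0]) table();
translate([0, 0, 746]) beam(2554);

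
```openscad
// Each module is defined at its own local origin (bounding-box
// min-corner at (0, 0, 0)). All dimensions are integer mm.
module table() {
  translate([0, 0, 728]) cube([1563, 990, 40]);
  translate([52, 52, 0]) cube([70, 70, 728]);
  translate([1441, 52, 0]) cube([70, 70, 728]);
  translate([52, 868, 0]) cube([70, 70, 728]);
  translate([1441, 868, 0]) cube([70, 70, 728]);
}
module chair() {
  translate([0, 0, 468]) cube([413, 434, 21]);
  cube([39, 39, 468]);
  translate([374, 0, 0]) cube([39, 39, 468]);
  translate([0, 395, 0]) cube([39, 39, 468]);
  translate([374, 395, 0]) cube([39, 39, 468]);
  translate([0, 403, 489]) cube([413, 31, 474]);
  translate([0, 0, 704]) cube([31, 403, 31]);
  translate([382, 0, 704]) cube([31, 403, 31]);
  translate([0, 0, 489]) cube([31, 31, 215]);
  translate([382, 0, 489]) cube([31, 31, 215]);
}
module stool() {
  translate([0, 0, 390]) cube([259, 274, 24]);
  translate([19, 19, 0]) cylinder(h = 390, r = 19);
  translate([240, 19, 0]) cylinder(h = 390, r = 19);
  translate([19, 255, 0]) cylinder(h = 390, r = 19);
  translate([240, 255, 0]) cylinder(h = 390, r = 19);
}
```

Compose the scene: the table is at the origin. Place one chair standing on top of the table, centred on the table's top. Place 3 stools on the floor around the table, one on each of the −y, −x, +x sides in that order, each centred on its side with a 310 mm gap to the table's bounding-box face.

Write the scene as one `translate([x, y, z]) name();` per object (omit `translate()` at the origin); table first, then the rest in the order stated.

table();
translate([575, 278, 768]) chair();
translate([652, -584, 0]) stool();
translate([-569, 358, 0]) stool();
translate([1873, 358, 0]) stool();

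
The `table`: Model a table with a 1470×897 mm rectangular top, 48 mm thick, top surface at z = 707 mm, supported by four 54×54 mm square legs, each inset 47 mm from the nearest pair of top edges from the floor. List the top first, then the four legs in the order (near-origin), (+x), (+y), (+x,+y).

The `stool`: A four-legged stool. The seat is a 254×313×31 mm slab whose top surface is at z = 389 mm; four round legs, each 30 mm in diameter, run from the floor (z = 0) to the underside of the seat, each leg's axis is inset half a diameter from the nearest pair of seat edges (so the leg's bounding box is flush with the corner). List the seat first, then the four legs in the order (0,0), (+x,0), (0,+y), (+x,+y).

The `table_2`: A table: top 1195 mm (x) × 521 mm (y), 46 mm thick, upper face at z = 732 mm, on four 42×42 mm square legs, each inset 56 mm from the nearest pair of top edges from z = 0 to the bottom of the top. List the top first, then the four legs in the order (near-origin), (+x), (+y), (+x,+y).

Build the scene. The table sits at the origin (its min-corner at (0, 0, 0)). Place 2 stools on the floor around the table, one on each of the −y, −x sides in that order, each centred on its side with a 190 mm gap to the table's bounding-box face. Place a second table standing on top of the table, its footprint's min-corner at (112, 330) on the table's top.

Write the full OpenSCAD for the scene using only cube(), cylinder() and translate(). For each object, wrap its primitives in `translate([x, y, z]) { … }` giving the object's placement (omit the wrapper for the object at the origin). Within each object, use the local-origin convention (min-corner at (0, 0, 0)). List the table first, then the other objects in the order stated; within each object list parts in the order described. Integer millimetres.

translate([0, 0, 659]) cube([1470, 897, 48]);
translate([47, 47, 0]) cube([54, 54, 659]);
translate([1369, 47, 0]) cube([54, 54, 659]);
translate([47, 796, 0]) cube([54, 54, 659]);
translate([1369, 796, 0]) cube([54, 54, 659]);
translate([608, -503, 0]) {
  translate([0, 0, 358]) cube([254, 313, 31]);
  translate([15, 15, 0]) cylinder(h = 358, r = 15);
  translate([239, 15, 0]) cylinder(h = 358, r = 15);
  translate([15, 298, 0]) cylinder(h = 358, r = 15);
  translate([239, 298, 0]) cylinder(h = 358, r = 15);
}
translate([-444, 292, 0]) {
  translate([0, 0, 358]) cube([254, 313, 31]);
  translate([15, 15, 0]) cylinder(h = 358, r = 15);
  translate([239, 15, 0]) cylinder(h = 358, r = 15);
  translate([15, 298, 0]) cylinder(h = 358, r = 15);
  translate([239, 298, 0]) cylinder(h = 358, r = 15);
}
translate([112, 330, 707]) {
  translate([0, 0, 686]) cube([1195, 521, 46]);
  translate([56, 56, 0]) cube([42, 42, 686]);
  translate([1097, 56, 0]) cube([42, 42, 686]);
  translate([56, 423, 0]) cube([42, 42, 686]);
  translate([1097, 423, 0]) cube([42, 42, 686]);
}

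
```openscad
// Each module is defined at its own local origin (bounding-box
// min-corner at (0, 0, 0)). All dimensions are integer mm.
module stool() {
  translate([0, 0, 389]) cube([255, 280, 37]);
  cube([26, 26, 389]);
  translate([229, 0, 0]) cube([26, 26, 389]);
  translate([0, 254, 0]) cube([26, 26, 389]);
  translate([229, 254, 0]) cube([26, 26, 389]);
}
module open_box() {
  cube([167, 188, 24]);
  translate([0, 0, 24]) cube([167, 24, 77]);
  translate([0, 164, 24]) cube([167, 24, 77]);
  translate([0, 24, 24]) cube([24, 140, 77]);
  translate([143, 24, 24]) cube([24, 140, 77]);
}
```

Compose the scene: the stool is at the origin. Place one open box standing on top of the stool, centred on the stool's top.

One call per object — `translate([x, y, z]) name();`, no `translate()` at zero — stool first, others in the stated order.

stool();
translate([44, 46, 426]) open_box();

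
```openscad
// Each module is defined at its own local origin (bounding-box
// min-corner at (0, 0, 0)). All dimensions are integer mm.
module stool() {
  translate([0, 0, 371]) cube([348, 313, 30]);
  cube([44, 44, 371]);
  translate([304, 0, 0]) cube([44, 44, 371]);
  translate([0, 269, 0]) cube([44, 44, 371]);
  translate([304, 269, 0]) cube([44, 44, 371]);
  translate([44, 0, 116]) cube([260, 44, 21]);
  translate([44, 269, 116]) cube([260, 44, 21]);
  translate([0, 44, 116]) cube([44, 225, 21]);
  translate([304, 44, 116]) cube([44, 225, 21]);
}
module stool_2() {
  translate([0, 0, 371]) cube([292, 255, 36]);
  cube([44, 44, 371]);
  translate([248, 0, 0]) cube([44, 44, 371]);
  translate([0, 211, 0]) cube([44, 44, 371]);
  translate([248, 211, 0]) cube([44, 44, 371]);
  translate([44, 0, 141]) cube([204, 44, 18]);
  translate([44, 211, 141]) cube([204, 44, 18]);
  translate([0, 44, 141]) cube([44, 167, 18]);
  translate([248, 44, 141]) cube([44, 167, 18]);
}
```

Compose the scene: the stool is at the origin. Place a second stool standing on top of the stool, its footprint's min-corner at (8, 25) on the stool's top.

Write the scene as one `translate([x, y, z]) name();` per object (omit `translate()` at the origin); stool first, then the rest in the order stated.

stool();
translate([8, 25, 401]) stool_2();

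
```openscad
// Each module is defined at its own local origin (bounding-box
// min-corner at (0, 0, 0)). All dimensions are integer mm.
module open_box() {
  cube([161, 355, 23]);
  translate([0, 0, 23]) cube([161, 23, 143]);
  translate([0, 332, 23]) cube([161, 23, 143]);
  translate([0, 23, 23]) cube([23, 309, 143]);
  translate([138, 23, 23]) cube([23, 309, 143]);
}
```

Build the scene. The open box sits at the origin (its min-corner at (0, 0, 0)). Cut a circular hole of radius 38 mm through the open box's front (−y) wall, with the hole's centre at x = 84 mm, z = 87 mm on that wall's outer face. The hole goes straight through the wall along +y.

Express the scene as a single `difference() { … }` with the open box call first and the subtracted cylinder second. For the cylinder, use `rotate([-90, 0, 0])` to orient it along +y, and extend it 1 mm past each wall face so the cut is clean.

difference() {
  open_box();
  translate([84, -1, 87]) rotate([-90, 0, 0]) cylinder(h = 25, r = 38);
}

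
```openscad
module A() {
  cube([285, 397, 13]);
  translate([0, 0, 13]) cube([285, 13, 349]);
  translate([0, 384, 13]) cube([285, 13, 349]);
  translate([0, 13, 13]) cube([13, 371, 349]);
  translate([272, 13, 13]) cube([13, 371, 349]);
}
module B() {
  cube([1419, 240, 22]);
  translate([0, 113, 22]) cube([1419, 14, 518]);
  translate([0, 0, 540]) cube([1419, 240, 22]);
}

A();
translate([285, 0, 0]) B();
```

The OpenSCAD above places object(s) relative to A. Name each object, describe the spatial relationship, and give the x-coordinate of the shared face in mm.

The open box's +x face and the I-beam's −x face are both at x = 285 mm.

A is an open box. B is an I-beam. The I-beam is against the open box's +x side, with their −y faces flush. The x-coordinate of the shared face is 285 mm.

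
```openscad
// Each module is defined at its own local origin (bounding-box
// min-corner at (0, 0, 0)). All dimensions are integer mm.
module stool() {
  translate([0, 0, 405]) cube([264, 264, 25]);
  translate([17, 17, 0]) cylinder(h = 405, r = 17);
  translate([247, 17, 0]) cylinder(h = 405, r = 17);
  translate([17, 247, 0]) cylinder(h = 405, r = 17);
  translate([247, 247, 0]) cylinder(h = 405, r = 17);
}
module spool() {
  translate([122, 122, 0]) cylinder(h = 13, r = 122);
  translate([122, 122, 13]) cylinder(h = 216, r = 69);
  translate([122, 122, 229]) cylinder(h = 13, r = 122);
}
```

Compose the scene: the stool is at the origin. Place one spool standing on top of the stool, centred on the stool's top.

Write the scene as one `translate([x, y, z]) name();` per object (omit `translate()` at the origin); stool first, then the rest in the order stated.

stool();
translate([10, 10, 430]) spool();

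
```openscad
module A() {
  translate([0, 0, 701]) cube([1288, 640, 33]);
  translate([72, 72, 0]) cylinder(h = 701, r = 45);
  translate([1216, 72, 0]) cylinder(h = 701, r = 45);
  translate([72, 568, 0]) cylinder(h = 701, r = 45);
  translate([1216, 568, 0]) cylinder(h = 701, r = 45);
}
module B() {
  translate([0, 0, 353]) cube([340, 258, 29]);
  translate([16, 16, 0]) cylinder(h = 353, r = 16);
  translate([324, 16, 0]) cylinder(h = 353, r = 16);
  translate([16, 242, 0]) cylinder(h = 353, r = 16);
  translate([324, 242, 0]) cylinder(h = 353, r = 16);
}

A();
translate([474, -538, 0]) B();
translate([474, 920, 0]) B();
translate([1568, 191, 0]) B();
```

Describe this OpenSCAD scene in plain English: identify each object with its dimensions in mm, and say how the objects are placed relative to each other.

A is a rectangular dining table. The top is 1288×640×33 mm with its upper surface at z = 734 mm. It stands on four round legs of 90 mm diameter, each leg's bounding box inset 27 mm from the nearest pair of top edges, running from the floor to the underside of the top.

B is a four-legged stool. The seat is a 340×258×29 mm slab whose top surface is at z = 382 mm; four round legs, each 32 mm in diameter, run from the floor (z = 0) to the underside of the seat, each leg's axis is inset half a diameter from the nearest pair of seat edges (so the leg's bounding box is flush with the corner).

Three stools sit around the table at the −y, +y, +x sides.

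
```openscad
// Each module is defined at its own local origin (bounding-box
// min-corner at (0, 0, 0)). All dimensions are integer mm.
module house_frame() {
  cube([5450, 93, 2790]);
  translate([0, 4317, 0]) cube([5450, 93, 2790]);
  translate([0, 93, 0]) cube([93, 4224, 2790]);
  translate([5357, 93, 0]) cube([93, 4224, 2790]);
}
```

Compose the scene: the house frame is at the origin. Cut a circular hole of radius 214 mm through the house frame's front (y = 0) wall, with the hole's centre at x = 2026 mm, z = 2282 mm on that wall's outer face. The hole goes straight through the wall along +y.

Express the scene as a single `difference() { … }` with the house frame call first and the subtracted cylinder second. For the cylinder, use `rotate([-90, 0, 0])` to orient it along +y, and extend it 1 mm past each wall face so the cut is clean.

difference() {
  house_frame();
  translate([2026, -1, 2282]) rotate([-90, 0, 0]) cylinder(h = 95, r = 214);
}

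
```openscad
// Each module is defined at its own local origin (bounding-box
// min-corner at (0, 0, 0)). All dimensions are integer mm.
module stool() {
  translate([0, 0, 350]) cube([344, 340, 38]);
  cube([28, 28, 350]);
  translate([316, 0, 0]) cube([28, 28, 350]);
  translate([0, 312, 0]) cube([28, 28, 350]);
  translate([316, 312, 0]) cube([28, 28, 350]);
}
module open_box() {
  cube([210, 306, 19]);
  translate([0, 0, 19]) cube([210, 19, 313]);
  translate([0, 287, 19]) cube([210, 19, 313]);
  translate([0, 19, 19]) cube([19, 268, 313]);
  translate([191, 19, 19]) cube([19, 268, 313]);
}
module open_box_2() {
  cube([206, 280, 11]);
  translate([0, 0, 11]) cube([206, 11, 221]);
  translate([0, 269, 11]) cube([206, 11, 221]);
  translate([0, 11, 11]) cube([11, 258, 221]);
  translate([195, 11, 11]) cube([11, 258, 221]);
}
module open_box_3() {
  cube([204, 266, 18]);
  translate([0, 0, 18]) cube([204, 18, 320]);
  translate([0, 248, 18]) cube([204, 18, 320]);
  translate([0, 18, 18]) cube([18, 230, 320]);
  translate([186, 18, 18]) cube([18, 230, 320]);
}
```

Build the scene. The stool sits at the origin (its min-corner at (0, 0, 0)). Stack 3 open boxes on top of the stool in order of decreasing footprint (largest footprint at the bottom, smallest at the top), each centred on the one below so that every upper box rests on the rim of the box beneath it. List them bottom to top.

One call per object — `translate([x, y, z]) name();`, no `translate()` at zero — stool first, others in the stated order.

stool();
translate([67, 17, 388]) open_box();
translate([69, 30, 720]) open_box_2();
translate([70, 37, 952]) open_box_3();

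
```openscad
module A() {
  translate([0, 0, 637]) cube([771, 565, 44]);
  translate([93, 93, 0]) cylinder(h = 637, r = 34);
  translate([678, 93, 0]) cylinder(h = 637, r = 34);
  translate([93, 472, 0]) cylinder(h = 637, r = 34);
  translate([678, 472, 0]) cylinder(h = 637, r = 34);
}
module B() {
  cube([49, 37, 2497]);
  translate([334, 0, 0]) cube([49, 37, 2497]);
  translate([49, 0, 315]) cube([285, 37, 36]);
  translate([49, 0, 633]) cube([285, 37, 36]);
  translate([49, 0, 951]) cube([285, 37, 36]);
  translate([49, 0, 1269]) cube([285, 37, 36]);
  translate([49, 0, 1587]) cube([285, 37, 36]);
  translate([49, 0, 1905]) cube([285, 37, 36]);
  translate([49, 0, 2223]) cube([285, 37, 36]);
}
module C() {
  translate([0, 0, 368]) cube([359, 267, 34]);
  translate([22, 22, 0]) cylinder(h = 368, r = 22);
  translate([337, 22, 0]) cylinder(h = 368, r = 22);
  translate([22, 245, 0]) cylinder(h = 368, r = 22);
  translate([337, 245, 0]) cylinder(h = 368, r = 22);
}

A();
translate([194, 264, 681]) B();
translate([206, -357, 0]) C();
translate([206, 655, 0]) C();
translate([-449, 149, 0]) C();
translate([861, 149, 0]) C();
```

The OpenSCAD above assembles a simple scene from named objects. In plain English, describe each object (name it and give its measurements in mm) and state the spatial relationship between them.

A is a rectangular dining table. The top is 771×565×44 mm with its upper surface at z = 681 mm. It stands on four round legs of 68 mm diameter, each leg's bounding box inset 59 mm from the nearest pair of top edges, running from the floor to the underside of the top.

B is a wooden ladder with two side rails of 49×37 mm section and 2497 mm height, set 383 mm apart overall. Between them run 7 rectangular rungs (37 mm deep, 36 mm thick), front faces flush with the rails' −y face. The bottom of the first rung is 315 mm above the floor and each subsequent rung is 318 mm higher than the one below.

C is a four-legged stool. The seat is 359×267 mm, 34 mm thick, top at z = 402 mm. It stands on four round legs, each 44 mm in diameter, from z = 0 to the seat underside, each leg's axis is inset half a diameter from the nearest pair of seat edges (so the leg's bounding box is flush with the corner).

The ladder is on top of the table, centred. Four stools sit around the table at the −y, +y, −x, +x sides.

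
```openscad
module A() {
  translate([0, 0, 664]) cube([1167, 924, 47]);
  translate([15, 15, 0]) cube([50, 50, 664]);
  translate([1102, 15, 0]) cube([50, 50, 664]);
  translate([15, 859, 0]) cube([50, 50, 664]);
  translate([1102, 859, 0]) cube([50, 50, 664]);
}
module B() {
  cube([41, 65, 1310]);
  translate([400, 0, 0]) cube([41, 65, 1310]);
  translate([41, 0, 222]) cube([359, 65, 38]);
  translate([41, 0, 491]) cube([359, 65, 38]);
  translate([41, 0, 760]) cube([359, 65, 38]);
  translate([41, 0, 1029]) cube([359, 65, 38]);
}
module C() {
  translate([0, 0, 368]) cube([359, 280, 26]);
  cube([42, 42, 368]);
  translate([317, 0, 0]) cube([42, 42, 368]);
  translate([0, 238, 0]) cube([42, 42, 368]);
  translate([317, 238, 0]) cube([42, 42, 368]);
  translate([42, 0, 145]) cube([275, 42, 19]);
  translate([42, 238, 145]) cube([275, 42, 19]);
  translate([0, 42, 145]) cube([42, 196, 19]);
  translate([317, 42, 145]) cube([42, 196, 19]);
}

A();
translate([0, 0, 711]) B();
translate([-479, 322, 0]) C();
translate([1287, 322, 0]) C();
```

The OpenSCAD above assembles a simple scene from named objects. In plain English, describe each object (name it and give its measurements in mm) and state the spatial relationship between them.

A is a rectangular dining table. The top is 1167×924×47 mm with its upper surface at z = 711 mm. It stands on four 50×50 mm square legs, each inset 15 mm from the nearest pair of top edges, running from the floor to the underside of the top.

B is a straight ladder. Two 41×65 mm vertical rails, 1310 mm tall, stand 441 mm apart (outside-to-outside) with their front faces coplanar on the −y side. 4 rungs, each 65 mm deep and 38 mm tall, span between the inner faces of the rails, front faces flush with the rails. The lowest rung's underside is at z = 222 mm and rungs are spaced 269 mm apart (underside to underside).

C is a simple wooden stool: a rectangular seat 359 mm (x) by 280 mm (y), 26 mm thick, top face at z = 394 mm, on four square legs, each 42×42 mm in cross-section. The legs rest on z = 0, each flush with a corner of the seat. Four stretchers, 42 mm wide and 19 mm tall, connect adjacent legs with their undersides at z = 145 mm, each running between the inner faces of the legs it joins and aligned with the legs' outer faces on the other axis.

The ladder is on top of the table. Two stools sit around the table at the −x, +x sides.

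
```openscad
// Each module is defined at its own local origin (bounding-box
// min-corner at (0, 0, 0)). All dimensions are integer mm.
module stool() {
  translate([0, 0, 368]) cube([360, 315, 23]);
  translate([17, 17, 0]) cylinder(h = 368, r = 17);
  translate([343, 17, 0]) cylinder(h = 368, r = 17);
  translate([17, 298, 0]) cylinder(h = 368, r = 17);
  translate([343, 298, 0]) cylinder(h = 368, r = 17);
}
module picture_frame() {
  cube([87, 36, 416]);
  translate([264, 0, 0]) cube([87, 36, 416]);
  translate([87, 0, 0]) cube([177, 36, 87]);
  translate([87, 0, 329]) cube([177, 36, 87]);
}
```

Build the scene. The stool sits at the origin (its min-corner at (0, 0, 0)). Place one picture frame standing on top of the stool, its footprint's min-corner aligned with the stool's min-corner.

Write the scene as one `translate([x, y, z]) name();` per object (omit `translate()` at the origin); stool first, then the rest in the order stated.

stool();
translate([0, 0, 391]) picture_frame();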